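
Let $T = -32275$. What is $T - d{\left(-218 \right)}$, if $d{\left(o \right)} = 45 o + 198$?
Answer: $-22663$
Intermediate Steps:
$d{\left(o \right)} = 198 + 45 o$
$T - d{\left(-218 \right)} = -32275 - \left(198 + 45 \left(-218\right)\right) = -32275 - \left(198 - 9810\right) = -32275 - -9612 = -32275 + 9612 = -22663$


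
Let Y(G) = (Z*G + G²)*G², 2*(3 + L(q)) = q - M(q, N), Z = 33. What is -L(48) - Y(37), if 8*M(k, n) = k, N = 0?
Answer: -3545728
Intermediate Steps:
M(k, n) = k/8
L(q) = -3 + 7*q/16 (L(q) = -3 + (q - q/8)/2 = -3 + (7*q/8)/2 = -3 + 7*q/16)
Y(G) = G²*(G² + 33*G) (Y(G) = (33*G + G²)*G² = (G² + 33*G)*G² = G²*(G² + 33*G))
-L(48) - Y(37) = -(-3 + (7/16)*48) - 37³*(33 + 37) = -(-3 + 21) - 50653*70 = -1*18 - 1*3545710 = -18 - 3545710 = -3545728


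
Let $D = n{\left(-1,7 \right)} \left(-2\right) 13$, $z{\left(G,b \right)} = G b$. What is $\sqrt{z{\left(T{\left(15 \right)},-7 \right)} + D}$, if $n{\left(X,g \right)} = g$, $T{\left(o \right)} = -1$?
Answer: $5 i \sqrt{7} \approx 13.229 i$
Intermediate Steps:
$D = -182$ ($D = 7 \left(-2\right) 13 = \left(-14\right) 13 = -182$)
$\sqrt{z{\left(T{\left(15 \right)},-7 \right)} + D} = \sqrt{\left(-1\right) \left(-7\right) - 182} = \sqrt{7 - 182} = \sqrt{-175} = 5 i \sqrt{7}$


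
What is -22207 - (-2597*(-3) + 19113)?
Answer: -49111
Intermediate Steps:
-22207 - (-2597*(-3) + 19113) = -22207 - (7791 + 19113) = -22207 - 1*26904 = -22207 - 26904 = -49111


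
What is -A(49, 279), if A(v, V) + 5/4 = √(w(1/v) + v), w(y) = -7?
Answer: 5/4 - √42 ≈ -5.2307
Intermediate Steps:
A(v, V) = -5/4 + √(-7 + v)
-A(49, 279) = -(-5/4 + √(-7 + 49)) = -(-5/4 + √42) = 5/4 - √42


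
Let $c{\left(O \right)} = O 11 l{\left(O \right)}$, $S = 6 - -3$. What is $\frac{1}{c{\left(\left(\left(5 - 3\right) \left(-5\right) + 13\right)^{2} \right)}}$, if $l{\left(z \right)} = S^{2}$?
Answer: $\frac{1}{8019} \approx 0.0001247$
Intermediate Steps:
$S = 9$ ($S = 6 + 3 = 9$)
$l{\left(z \right)} = 81$ ($l{\left(z \right)} = 9^{2} = 81$)
$c{\left(O \right)} = 891 O$ ($c{\left(O \right)} = O 11 \cdot 81 = 11 O 81 = 891 O$)
$\frac{1}{c{\left(\left(\left(5 - 3\right) \left(-5\right) + 13\right)^{2} \right)}} = \frac{1}{891 \left(\left(5 - 3\right) \left(-5\right) + 13\right)^{2}} = \frac{1}{891 \left(2 \left(-5\right) + 13\right)^{2}} = \frac{1}{891 \left(-10 + 13\right)^{2}} = \frac{1}{891 \cdot 3^{2}} = \frac{1}{891 \cdot 9} = \frac{1}{8019}$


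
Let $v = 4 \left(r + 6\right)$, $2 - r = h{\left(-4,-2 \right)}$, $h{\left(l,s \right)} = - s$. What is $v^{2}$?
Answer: $576$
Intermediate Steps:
$r = 0$ ($r = 2 - \left(-1\right) \left(-2\right) = 2 - 2 = 0$)
$v = 24$ ($v = 4 \left(0 + 6\right) = 4 \cdot 6 = 24$)
$v^{2} = 24^{2} = 576$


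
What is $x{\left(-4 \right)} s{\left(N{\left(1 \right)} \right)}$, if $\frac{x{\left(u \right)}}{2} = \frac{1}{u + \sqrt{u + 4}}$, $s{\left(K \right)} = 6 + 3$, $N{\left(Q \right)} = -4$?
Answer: $- \frac{9}{2} \approx -4.5$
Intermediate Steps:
$s{\left(K \right)} = 9$
$x{\left(u \right)} = \frac{2}{u + \sqrt{4 + u}}$ ($x{\left(u \right)} = \frac{2}{u + \sqrt{u + 4}} = \frac{2}{u + \sqrt{4 + u}}$)
$x{\left(-4 \right)} s{\left(N{\left(1 \right)} \right)} = \frac{2}{-4 + \sqrt{4 - 4}} \cdot 9 = \frac{2}{-4 + \sqrt{0}} \cdot 9 = \frac{2}{-4 + 0} \cdot 9 = \frac{2}{-4} \cdot 9 = 2 \left(- \frac{1}{4}\right) 9 = \left(- \frac{1}{2}\right) 9 = - \frac{9}{2}$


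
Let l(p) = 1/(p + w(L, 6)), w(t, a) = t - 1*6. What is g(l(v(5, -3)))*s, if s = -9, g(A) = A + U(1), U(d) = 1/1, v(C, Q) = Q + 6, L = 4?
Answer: -18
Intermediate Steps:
w(t, a) = -6 + t (w(t, a) = t - 6 = -6 + t)
v(C, Q) = 6 + Q
l(p) = 1/(-2 + p) (l(p) = 1/(p + (-6 + 4)) = 1/(p - 2) = 1/(-2 + p))
U(d) = 1
g(A) = 1 + A (g(A) = A + 1 = 1 + A)
g(l(v(5, -3)))*s = (1 + 1/(-2 + (6 - 3)))*(-9) = (1 + 1/(-2 + 3))*(-9) = (1 + 1/1)*(-9) = (1 + 1)*(-9) = 2*(-9) = -18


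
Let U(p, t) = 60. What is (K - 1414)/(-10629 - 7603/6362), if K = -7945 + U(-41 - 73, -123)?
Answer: 59160238/67629301 ≈ 0.87477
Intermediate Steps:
K = -7885 (K = -7945 + 60 = -7885)
(K - 1414)/(-10629 - 7603/6362) = (-7885 - 1414)/(-10629 - 7603/6362) = -9299/(-10629 - 7603*1/6362) = -9299/(-10629 - 7603/6362) = -9299/(-67629301/6362) = -9299*(-6362/67629301) = 59160238/67629301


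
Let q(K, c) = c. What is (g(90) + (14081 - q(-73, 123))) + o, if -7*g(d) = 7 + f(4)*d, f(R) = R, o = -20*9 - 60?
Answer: 95659/7 ≈ 13666.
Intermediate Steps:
o = -240 (o = -20*9 - 60 = -180 - 60 = -240)
g(d) = -1 - 4*d/7 (g(d) = -(7 + 4*d)/7 = -1 - 4*d/7)
(g(90) + (14081 - q(-73, 123))) + o = ((-1 - 4/7*90) + (14081 - 1*123)) - 240 = ((-1 - 360/7) + (14081 - 123)) - 240 = (-367/7 + 13958) - 240 = 97339/7 - 240 = 95659/7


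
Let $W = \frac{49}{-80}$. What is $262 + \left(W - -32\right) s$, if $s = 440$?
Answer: $\frac{28145}{2} \approx 14073.0$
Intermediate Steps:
$W = - \frac{49}{80}$ ($W = 49 \left(- \frac{1}{80}\right) = - \frac{49}{80} \approx -0.6125$)
$262 + \left(W - -32\right) s = 262 + \left(- \frac{49}{80} - -32\right) 440 = 262 + \left(- \frac{49}{80} + 32\right) 440 = 262 + \frac{2511}{80} \cdot 440 = 262 + \frac{27621}{2} = \frac{28145}{2}$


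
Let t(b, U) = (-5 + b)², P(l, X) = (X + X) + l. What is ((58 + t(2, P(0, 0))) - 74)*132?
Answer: -924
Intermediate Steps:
P(l, X) = l + 2*X (P(l, X) = 2*X + l = l + 2*X)
((58 + t(2, P(0, 0))) - 74)*132 = ((58 + (-5 + 2)²) - 74)*132 = ((58 + (-3)²) - 74)*132 = ((58 + 9) - 74)*132 = (67 - 74)*132 = -7*132 = -924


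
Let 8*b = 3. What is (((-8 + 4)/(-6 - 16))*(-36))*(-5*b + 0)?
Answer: 135/11 ≈ 12.273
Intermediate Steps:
b = 3/8 (b = (1/8)*3 = 3/8 ≈ 0.37500)
(((-8 + 4)/(-6 - 16))*(-36))*(-5*b + 0) = (((-8 + 4)/(-6 - 16))*(-36))*(-5*3/8 + 0) = (-4/(-22)*(-36))*(-15/8 + 0) = (-4*(-1/22)*(-36))*(-15/8) = ((2/11)*(-36))*(-15/8) = -72/11*(-15/8) = 135/11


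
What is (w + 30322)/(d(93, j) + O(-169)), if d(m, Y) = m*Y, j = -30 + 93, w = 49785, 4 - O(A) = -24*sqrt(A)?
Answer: 36128257/2651701 - 1922568*I/2651701 ≈ 13.625 - 0.72503*I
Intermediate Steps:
O(A) = 4 + 24*sqrt(A) (O(A) = 4 - (-24)*sqrt(A) = 4 + 24*sqrt(A))
j = 63
d(m, Y) = Y*m
(w + 30322)/(d(93, j) + O(-169)) = (49785 + 30322)/(63*93 + (4 + 24*sqrt(-169))) = 80107/(5859 + (4 + 24*(13*I))) = 80107/(5859 + (4 + 312*I)) = 80107/(5863 + 312*I) = 80107*((5863 - 312*I)/34472113) = 80107*(5863 - 312*I)/34472113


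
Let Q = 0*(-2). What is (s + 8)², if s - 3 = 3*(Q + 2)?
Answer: 289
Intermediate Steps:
Q = 0
s = 9 (s = 3 + 3*(0 + 2) = 3 + 3*2 = 3 + 6 = 9)
(s + 8)² = (9 + 8)² = 17² = 289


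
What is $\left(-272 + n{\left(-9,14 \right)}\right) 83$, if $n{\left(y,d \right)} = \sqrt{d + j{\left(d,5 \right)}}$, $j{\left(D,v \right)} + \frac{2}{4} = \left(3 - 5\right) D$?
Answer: $-22576 + \frac{83 i \sqrt{58}}{2} \approx -22576.0 + 316.05 i$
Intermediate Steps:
$j{\left(D,v \right)} = - \frac{1}{2} - 2 D$ ($j{\left(D,v \right)} = - \frac{1}{2} + \left(3 - 5\right) D = - \frac{1}{2} - 2 D$)
$n{\left(y,d \right)} = \sqrt{- \frac{1}{2} - d}$ ($n{\left(y,d \right)} = \sqrt{d - \left(\frac{1}{2} + 2 d\right)} = \sqrt{- \frac{1}{2} - d}$)
$\left(-272 + n{\left(-9,14 \right)}\right) 83 = \left(-272 + \frac{\sqrt{-2 - 56}}{2}\right) 83 = \left(-272 + \frac{\sqrt{-58}}{2}\right) 83 = \left(-272 + \frac{i \sqrt{58}}{2}\right) 83 = -22576 + \frac{83 i \sqrt{58}}{2}$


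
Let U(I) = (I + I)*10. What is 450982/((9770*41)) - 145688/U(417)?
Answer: -1364926307/83518845 ≈ -16.343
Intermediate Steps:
U(I) = 20*I (U(I) = (2*I)*10 = 20*I)
450982/((9770*41)) - 145688/U(417) = 450982/((9770*41)) - 145688/(20*417) = 450982/400570 - 145688/8340 = 450982*(1/400570) - 145688*1/8340 = 225491/200285 - 36422/2085 = -1364926307/83518845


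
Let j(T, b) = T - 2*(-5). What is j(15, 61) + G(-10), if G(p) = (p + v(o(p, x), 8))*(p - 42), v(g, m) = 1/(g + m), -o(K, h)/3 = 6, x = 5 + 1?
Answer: 2751/5 ≈ 550.20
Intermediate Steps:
x = 6
o(K, h) = -18 (o(K, h) = -3*6 = -18)
j(T, b) = 10 + T (j(T, b) = T + 10 = 10 + T)
G(p) = (-42 + p)*(-1/10 + p) (G(p) = (p + 1/(-18 + 8))*(p - 42) = (p + 1/(-10))*(-42 + p) = (p - 1/10)*(-42 + p) = (-1/10 + p)*(-42 + p) = (-42 + p)*(-1/10 + p))
j(15, 61) + G(-10) = (10 + 15) + (21/5 + (-10)**2 - 421/10*(-10)) = 25 + (21/5 + 100 + 421) = 25 + 2626/5 = 2751/5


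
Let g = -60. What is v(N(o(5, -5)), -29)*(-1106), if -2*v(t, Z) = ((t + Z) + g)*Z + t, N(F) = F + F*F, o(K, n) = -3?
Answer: 1334389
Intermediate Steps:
N(F) = F + F²
v(t, Z) = -t/2 - Z*(-60 + Z + t)/2 (v(t, Z) = -(((t + Z) - 60)*Z + t)/2 = -(((Z + t) - 60)*Z + t)/2 = -((-60 + Z + t)*Z + t)/2 = -(Z*(-60 + Z + t) + t)/2 = -(t + Z*(-60 + Z + t))/2 = -t/2 - Z*(-60 + Z + t)/2)
v(N(o(5, -5)), -29)*(-1106) = (30*(-29) - (-3)*(1 - 3)/2 - ½*(-29)² - ½*(-29)*(-3*(1 - 3)))*(-1106) = (-870 - (-3)*(-2)/2 - ½*841 - ½*(-29)*(-3*(-2)))*(-1106) = (-870 - ½*6 - 841/2 - ½*(-29)*6)*(-1106) = (-870 - 3 - 841/2 + 87)*(-1106) = -2413/2*(-1106) = 1334389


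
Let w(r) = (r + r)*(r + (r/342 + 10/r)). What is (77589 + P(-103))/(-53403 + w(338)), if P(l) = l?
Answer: 13250106/30057199 ≈ 0.44083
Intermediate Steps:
w(r) = 2*r*(10/r + 343*r/342) (w(r) = (2*r)*(r + (r*(1/342) + 10/r)) = (2*r)*(r + (r/342 + 10/r)) = (2*r)*(r + (10/r + r/342)) = (2*r)*(10/r + 343*r/342) = 2*r*(10/r + 343*r/342))
(77589 + P(-103))/(-53403 + w(338)) = (77589 - 103)/(-53403 + (20 + (343/171)*338²)) = 77486/(-53403 + (20 + (343/171)*114244)) = 77486/(-53403 + (20 + 39185692/171)) = 77486/(-53403 + 39189112/171) = 77486/(30057199/171) = 77486*(171/30057199) = 13250106/30057199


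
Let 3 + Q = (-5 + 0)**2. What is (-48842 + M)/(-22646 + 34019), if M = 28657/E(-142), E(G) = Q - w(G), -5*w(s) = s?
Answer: -568743/121312 ≈ -4.6883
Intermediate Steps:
Q = 22 (Q = -3 + (-5 + 0)**2 = -3 + (-5)**2 = -3 + 25 = 22)
w(s) = -s/5
E(G) = 22 + G/5 (E(G) = 22 - (-1)*G/5 = 22 + G/5)
M = -143285/32 (M = 28657/(22 + (1/5)*(-142)) = 28657/(22 - 142/5) = 28657/(-32/5) = 28657*(-5/32) = -143285/32 ≈ -4477.7)
(-48842 + M)/(-22646 + 34019) = (-48842 - 143285/32)/(-22646 + 34019) = -1706229/32/11373 = -1706229/32*1/11373 = -568743/121312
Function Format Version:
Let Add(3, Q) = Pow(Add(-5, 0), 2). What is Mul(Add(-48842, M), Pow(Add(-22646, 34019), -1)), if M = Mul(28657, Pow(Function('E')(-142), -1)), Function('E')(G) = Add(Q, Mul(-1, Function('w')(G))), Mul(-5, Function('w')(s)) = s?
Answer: Rational(-568743, 121312) ≈ -4.6883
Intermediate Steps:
Q = 22 (Q = Add(-3, Pow(Add(-5, 0), 2)) = Add(-3, Pow(-5, 2)) = Add(-3, 25) = 22)
Function('w')(s) = Mul(Rational(-1, 5), s)
Function('E')(G) = Add(22, Mul(Rational(1, 5), G)) (Function('E')(G) = Add(22, Mul(-1, Mul(Rational(-1, 5), G))) = Add(22, Mul(Rational(1, 5), G)))
M = Rational(-143285, 32) (M = Mul(28657, Pow(Add(22, Mul(Rational(1, 5), -142)), -1)) = Mul(28657, Pow(Add(22, Rational(-142, 5)), -1)) = Mul(28657, Pow(Rational(-32, 5), -1)) = Mul(28657, Rational(-5, 32)) = Rational(-143285, 32) ≈ -4477.7)
Mul(Add(-48842, M), Pow(Add(-22646, 34019), -1)) = Mul(Add(-48842, Rational(-143285, 32)), Pow(Add(-22646, 34019), -1)) = Mul(Rational(-1706229, 32), Pow(11373, -1)) = Mul(Rational(-1706229, 32), Rational(1, 11373)) = Rational(-568743, 121312)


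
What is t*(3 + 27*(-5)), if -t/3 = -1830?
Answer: -724680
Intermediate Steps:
t = 5490 (t = -3*(-1830) = 5490)
t*(3 + 27*(-5)) = 5490*(3 + 27*(-5)) = 5490*(3 - 135) = 5490*(-132) = -724680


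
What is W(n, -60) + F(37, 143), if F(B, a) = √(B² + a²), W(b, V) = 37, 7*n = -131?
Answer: 37 + √21818 ≈ 184.71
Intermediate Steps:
n = -131/7 (n = (⅐)*(-131) = -131/7 ≈ -18.714)
W(n, -60) + F(37, 143) = 37 + √(37² + 143²) = 37 + √(1369 + 20449) = 37 + √21818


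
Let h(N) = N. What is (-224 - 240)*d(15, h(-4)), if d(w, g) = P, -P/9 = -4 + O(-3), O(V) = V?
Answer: -29232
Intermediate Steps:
P = 63 (P = -9*(-4 - 3) = -9*(-7) = 63)
d(w, g) = 63
(-224 - 240)*d(15, h(-4)) = (-224 - 240)*63 = -464*63 = -29232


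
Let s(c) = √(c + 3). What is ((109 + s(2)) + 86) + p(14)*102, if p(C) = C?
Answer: 1623 + √5 ≈ 1625.2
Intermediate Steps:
s(c) = √(3 + c)
((109 + s(2)) + 86) + p(14)*102 = ((109 + √(3 + 2)) + 86) + 14*102 = ((109 + √5) + 86) + 1428 = (195 + √5) + 1428 = 1623 + √5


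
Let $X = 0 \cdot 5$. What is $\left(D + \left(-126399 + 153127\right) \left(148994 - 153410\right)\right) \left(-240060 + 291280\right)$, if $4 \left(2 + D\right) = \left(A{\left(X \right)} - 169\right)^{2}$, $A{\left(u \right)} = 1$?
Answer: $-6045178728680$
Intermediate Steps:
$X = 0$
$D = 7054$ ($D = -2 + \frac{\left(1 - 169\right)^{2}}{4} = -2 + \frac{\left(-168\right)^{2}}{4} = -2 + \frac{1}{4} \cdot 28224 = -2 + 7056 = 7054$)
$\left(D + \left(-126399 + 153127\right) \left(148994 - 153410\right)\right) \left(-240060 + 291280\right) = \left(7054 + \left(-126399 + 153127\right) \left(148994 - 153410\right)\right) \left(-240060 + 291280\right) = \left(7054 + 26728 \left(-4416\right)\right) 51220 = \left(7054 - 118030848\right) 51220 = \left(-118023794\right) 51220 = -6045178728680$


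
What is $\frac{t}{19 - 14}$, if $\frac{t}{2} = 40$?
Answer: $16$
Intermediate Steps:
$t = 80$ ($t = 2 \cdot 40 = 80$)
$\frac{t}{19 - 14} = \frac{1}{19 - 14} \cdot 80 = \frac{1}{5} \cdot 80 = 16$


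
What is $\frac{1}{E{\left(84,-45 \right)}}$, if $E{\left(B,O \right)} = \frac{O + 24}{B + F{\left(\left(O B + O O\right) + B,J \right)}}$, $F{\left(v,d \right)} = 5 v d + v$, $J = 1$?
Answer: $\frac{3314}{7} \approx 473.43$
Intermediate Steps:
$F{\left(v,d \right)} = v + 5 d v$ ($F{\left(v,d \right)} = 5 d v + v = v + 5 d v$)
$E{\left(B,O \right)} = \frac{24 + O}{6 O^{2} + 7 B + 6 B O}$ ($E{\left(B,O \right)} = \frac{O + 24}{B + \left(\left(O B + O O\right) + B\right) \left(1 + 5 \cdot 1\right)} = \frac{24 + O}{B + \left(\left(B O + O^{2}\right) + B\right) \left(1 + 5\right)} = \frac{24 + O}{B + \left(\left(O^{2} + B O\right) + B\right) 6} = \frac{24 + O}{B + \left(B + O^{2} + B O\right) 6} = \frac{24 + O}{B + \left(6 B + 6 O^{2} + 6 B O\right)} = \frac{24 + O}{6 O^{2} + 7 B + 6 B O}$)
$\frac{1}{E{\left(84,-45 \right)}} = \frac{1}{\frac{1}{6 \left(-45\right)^{2} + 7 \cdot 84 + 6 \cdot 84 \left(-45\right)} \left(24 - 45\right)} = \frac{1}{\frac{1}{6 \cdot 2025 + 588 - 22680} \left(-21\right)} = \frac{1}{\frac{1}{12150 + 588 - 22680} \left(-21\right)} = \frac{1}{\frac{1}{-9942} \left(-21\right)} = \frac{1}{\left(- \frac{1}{9942}\right) \left(-21\right)} = \frac{1}{\frac{7}{3314}} = \frac{3314}{7}$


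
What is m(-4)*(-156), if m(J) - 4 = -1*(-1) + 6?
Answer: -1716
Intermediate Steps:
m(J) = 11 (m(J) = 4 + (-1*(-1) + 6) = 4 + (1 + 6) = 4 + 7 = 11)
m(-4)*(-156) = 11*(-156) = -1716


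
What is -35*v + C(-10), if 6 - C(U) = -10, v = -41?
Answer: 1451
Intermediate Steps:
C(U) = 16 (C(U) = 6 - 1*(-10) = 6 + 10 = 16)
-35*v + C(-10) = -35*(-41) + 16 = 1435 + 16 = 1451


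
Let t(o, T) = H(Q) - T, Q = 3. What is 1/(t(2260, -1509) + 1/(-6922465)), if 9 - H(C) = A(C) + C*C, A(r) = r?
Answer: 6922465/10425232289 ≈ 0.00066401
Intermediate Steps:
H(C) = 9 - C - C**2 (H(C) = 9 - (C + C*C) = 9 - (C + C**2) = 9 + (-C - C**2) = 9 - C - C**2)
t(o, T) = -3 - T (t(o, T) = (9 - 1*3 - 1*3**2) - T = (9 - 3 - 1*9) - T = (9 - 3 - 9) - T = -3 - T)
1/(t(2260, -1509) + 1/(-6922465)) = 1/((-3 - 1*(-1509)) + 1/(-6922465)) = 1/((-3 + 1509) - 1/6922465) = 1/(1506 - 1/6922465) = 1/(10425232289/6922465) = 6922465/10425232289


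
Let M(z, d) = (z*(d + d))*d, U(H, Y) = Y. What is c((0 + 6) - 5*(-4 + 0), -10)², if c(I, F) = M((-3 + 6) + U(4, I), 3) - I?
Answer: 246016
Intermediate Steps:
M(z, d) = 2*z*d² (M(z, d) = (z*(2*d))*d = (2*d*z)*d = 2*z*d²)
c(I, F) = 54 + 17*I (c(I, F) = 2*((-3 + 6) + I)*3² - I = 2*(3 + I)*9 - I = (54 + 18*I) - I = 54 + 17*I)
c((0 + 6) - 5*(-4 + 0), -10)² = (54 + 17*((0 + 6) - 5*(-4 + 0)))² = (54 + 17*(6 - 5*(-4)))² = (54 + 17*(6 + 20))² = (54 + 17*26)² = (54 + 442)² = 496² = 246016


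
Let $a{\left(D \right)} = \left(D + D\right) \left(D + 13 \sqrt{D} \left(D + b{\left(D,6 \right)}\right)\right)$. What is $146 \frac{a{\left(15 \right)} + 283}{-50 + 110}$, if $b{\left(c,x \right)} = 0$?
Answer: $\frac{53509}{30} + 14235 \sqrt{15} \approx 56916.0$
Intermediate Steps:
$a{\left(D \right)} = 2 D \left(D + 13 D^{\frac{3}{2}}\right)$ ($a{\left(D \right)} = \left(D + D\right) \left(D + 13 \sqrt{D} \left(D + 0\right)\right) = 2 D \left(D + 13 \sqrt{D} D\right) = 2 D \left(D + 13 D^{\frac{3}{2}}\right)$)
$146 \frac{a{\left(15 \right)} + 283}{-50 + 110} = 146 \frac{\left(2 \cdot 15^{2} + 26 \cdot 15^{\frac{5}{2}}\right) + 283}{-50 + 110} = 146 \frac{\left(2 \cdot 225 + 26 \cdot 225 \sqrt{15}\right) + 283}{60} = 146 \left(\left(450 + 5850 \sqrt{15}\right) + 283\right) \frac{1}{60} = 146 \left(733 + 5850 \sqrt{15}\right) \frac{1}{60} = 146 \left(\frac{733}{60} + \frac{195 \sqrt{15}}{2}\right) = \frac{53509}{30} + 14235 \sqrt{15}$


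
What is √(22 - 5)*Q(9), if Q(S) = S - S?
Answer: 0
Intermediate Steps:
Q(S) = 0
√(22 - 5)*Q(9) = √(22 - 5)*0 = √17*0 = 0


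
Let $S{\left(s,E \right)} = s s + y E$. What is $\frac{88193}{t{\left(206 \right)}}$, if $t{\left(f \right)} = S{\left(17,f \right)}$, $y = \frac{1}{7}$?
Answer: $\frac{617351}{2229} \approx 276.96$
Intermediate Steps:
$y = \frac{1}{7} \approx 0.14286$
$S{\left(s,E \right)} = s^{2} + \frac{E}{7}$ ($S{\left(s,E \right)} = s s + \frac{E}{7} = s^{2} + \frac{E}{7}$)
$t{\left(f \right)} = 289 + \frac{f}{7}$ ($t{\left(f \right)} = 17^{2} + \frac{f}{7} = 289 + \frac{f}{7}$)
$\frac{88193}{t{\left(206 \right)}} = \frac{88193}{289 + \frac{1}{7} \cdot 206} = \frac{88193}{289 + \frac{206}{7}} = \frac{88193}{\frac{2229}{7}} = 88193 \cdot \frac{7}{2229} = \frac{617351}{2229}$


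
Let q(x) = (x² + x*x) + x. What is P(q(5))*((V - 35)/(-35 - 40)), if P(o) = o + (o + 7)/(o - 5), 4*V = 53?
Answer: 20387/1250 ≈ 16.310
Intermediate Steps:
V = 53/4 (V = (¼)*53 = 53/4 ≈ 13.250)
q(x) = x + 2*x² (q(x) = (x² + x²) + x = 2*x² + x = x + 2*x²)
P(o) = o + (7 + o)/(-5 + o)
P(q(5))*((V - 35)/(-35 - 40)) = ((7 + (5*(1 + 2*5))² - 20*(1 + 2*5))/(-5 + 5*(1 + 2*5)))*((53/4 - 35)/(-35 - 40)) = ((7 + (5*(1 + 10))² - 20*(1 + 10))/(-5 + 5*(1 + 10)))*(-87/4/(-75)) = ((7 + (5*11)² - 20*11)/(-5 + 5*11))*(-87/4*(-1/75)) = ((7 + 55² - 4*55)/(-5 + 55))*(29/100) = ((7 + 3025 - 220)/50)*(29/100) = ((1/50)*2812)*(29/100) = (1406/25)*(29/100) = 20387/1250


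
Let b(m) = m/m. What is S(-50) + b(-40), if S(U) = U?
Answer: -49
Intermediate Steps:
b(m) = 1
S(-50) + b(-40) = -50 + 1 = -49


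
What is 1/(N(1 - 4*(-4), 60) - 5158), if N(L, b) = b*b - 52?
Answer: -1/1610 ≈ -0.00062112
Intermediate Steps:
N(L, b) = -52 + b² (N(L, b) = b² - 52 = -52 + b²)
1/(N(1 - 4*(-4), 60) - 5158) = 1/((-52 + 60²) - 5158) = 1/((-52 + 3600) - 5158) = 1/(3548 - 5158) = 1/(-1610) = -1/1610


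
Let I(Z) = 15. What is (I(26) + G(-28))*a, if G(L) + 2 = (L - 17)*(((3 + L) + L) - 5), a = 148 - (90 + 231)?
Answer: -453779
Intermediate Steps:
a = -173 (a = 148 - 1*321 = 148 - 321 = -173)
G(L) = -2 + (-17 + L)*(-2 + 2*L) (G(L) = -2 + (L - 17)*(((3 + L) + L) - 5) = -2 + (-17 + L)*((3 + 2*L) - 5) = -2 + (-17 + L)*(-2 + 2*L))
(I(26) + G(-28))*a = (15 + (32 - 36*(-28) + 2*(-28)²))*(-173) = (15 + (32 + 1008 + 2*784))*(-173) = (15 + (32 + 1008 + 1568))*(-173) = (15 + 2608)*(-173) = 2623*(-173) = -453779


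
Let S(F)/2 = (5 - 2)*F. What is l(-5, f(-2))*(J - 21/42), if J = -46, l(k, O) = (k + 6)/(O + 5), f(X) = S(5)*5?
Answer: -3/10 ≈ -0.30000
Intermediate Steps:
S(F) = 6*F (S(F) = 2*((5 - 2)*F) = 2*(3*F) = 6*F)
f(X) = 150 (f(X) = (6*5)*5 = 30*5 = 150)
l(k, O) = (6 + k)/(5 + O)
l(-5, f(-2))*(J - 21/42) = ((6 - 5)/(5 + 150))*(-46 - 21/42) = (1/155)*(-46 - 21*1/42) = ((1/155)*1)*(-46 - ½) = (1/155)*(-93/2) = -3/10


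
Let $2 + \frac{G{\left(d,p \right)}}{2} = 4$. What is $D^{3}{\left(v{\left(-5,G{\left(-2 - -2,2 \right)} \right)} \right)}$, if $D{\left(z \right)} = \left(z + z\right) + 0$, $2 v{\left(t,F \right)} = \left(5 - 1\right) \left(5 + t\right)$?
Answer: $0$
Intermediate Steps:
$G{\left(d,p \right)} = 4$ ($G{\left(d,p \right)} = -4 + 2 \cdot 4 = -4 + 8 = 4$)
$v{\left(t,F \right)} = 10 + 2 t$ ($v{\left(t,F \right)} = \frac{\left(5 - 1\right) \left(5 + t\right)}{2} = \frac{4 \left(5 + t\right)}{2} = \frac{20 + 4 t}{2} = 10 + 2 t$)
$D{\left(z \right)} = 2 z$ ($D{\left(z \right)} = 2 z + 0 = 2 z$)
$D^{3}{\left(v{\left(-5,G{\left(-2 - -2,2 \right)} \right)} \right)} = \left(2 \left(10 + 2 \left(-5\right)\right)\right)^{3} = \left(2 \left(10 - 10\right)\right)^{3} = \left(2 \cdot 0\right)^{3} = 0^{3} = 0$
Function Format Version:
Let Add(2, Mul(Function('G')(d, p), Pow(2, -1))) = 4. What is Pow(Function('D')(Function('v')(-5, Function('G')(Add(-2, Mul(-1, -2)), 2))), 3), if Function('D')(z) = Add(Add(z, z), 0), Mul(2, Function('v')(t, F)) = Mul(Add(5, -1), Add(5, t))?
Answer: 0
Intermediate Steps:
Function('G')(d, p) = 4 (Function('G')(d, p) = Add(-4, Mul(2, 4)) = Add(-4, 8) = 4)
Function('v')(t, F) = Add(10, Mul(2, t)) (Function('v')(t, F) = Mul(Rational(1, 2), Mul(Add(5, -1), Add(5, t))) = Mul(Rational(1, 2), Mul(4, Add(5, t))) = Mul(Rational(1, 2), Add(20, Mul(4, t))) = Add(10, Mul(2, t)))
Function('D')(z) = Mul(2, z) (Function('D')(z) = Add(Mul(2, z), 0) = Mul(2, z))
Pow(Function('D')(Function('v')(-5, Function('G')(Add(-2, Mul(-1, -2)), 2))), 3) = Pow(Mul(2, Add(10, Mul(2, -5))), 3) = Pow(Mul(2, Add(10, -10)), 3) = Pow(Mul(2, 0), 3) = Pow(0, 3) = 0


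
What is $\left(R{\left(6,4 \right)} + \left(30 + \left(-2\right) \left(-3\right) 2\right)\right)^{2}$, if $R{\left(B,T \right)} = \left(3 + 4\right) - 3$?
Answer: $2116$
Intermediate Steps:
$R{\left(B,T \right)} = 4$ ($R{\left(B,T \right)} = 7 - 3 = 4$)
$\left(R{\left(6,4 \right)} + \left(30 + \left(-2\right) \left(-3\right) 2\right)\right)^{2} = \left(4 + \left(30 + \left(-2\right) \left(-3\right) 2\right)\right)^{2} = \left(4 + \left(30 + 6 \cdot 2\right)\right)^{2} = \left(4 + \left(30 + 12\right)\right)^{2} = \left(4 + 42\right)^{2} = 46^{2} = 2116$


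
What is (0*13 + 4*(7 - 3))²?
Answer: 256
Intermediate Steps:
(0*13 + 4*(7 - 3))² = (0 + 4*4)² = (0 + 16)² = 16² = 256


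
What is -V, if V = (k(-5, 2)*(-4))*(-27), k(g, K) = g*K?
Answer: 1080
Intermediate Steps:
k(g, K) = K*g
V = -1080 (V = ((2*(-5))*(-4))*(-27) = -10*(-4)*(-27) = 40*(-27) = -1080)
-V = -1*(-1080) = 1080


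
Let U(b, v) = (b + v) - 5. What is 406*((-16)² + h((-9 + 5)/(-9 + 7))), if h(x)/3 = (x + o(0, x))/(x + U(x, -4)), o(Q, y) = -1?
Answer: 518462/5 ≈ 1.0369e+5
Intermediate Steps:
U(b, v) = -5 + b + v
h(x) = 3*(-1 + x)/(-9 + 2*x) (h(x) = 3*((x - 1)/(x + (-5 + x - 4))) = 3*((-1 + x)/(x + (-9 + x))) = 3*((-1 + x)/(-9 + 2*x)) = 3*(-1 + x)/(-9 + 2*x))
406*((-16)² + h((-9 + 5)/(-9 + 7))) = 406*((-16)² + 3*(-1 + (-9 + 5)/(-9 + 7))/(-9 + 2*((-9 + 5)/(-9 + 7)))) = 406*(256 + 3*(-1 - 4/(-2))/(-9 + 2*(-4/(-2)))) = 406*(256 + 3*(-1 - 4*(-½))/(-9 + 2*(-4*(-½)))) = 406*(256 + 3*(-1 + 2)/(-9 + 2*2)) = 406*(256 + 3*1/(-9 + 4)) = 406*(256 + 3*1/(-5)) = 406*(256 + 3*(-⅕)*1) = 406*(256 - ⅗) = 406*(1277/5) = 518462/5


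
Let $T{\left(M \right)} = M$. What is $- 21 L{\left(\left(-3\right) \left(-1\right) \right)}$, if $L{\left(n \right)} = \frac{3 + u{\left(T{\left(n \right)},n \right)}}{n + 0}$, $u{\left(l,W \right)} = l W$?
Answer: $-84$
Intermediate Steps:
$u{\left(l,W \right)} = W l$
$L{\left(n \right)} = \frac{3 + n^{2}}{n}$ ($L{\left(n \right)} = \frac{3 + n n}{n + 0} = \frac{3 + n^{2}}{n}$)
$- 21 L{\left(\left(-3\right) \left(-1\right) \right)} = - 21 \left(\left(-3\right) \left(-1\right) + \frac{3}{\left(-3\right) \left(-1\right)}\right) = - 21 \left(3 + \frac{3}{3}\right) = - 21 \left(3 + 3 \cdot \frac{1}{3}\right) = - 21 \left(3 + 1\right) = \left(-21\right) 4 = -84$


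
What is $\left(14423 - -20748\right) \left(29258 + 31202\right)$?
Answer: $2126438660$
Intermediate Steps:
$\left(14423 - -20748\right) \left(29258 + 31202\right) = \left(14423 + 20748\right) 60460 = 35171 \cdot 60460 = 2126438660$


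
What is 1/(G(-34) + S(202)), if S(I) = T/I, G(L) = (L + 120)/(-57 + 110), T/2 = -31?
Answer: 5353/7043 ≈ 0.76005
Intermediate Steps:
T = -62 (T = 2*(-31) = -62)
G(L) = 120/53 + L/53 (G(L) = (120 + L)/53 = (120 + L)*(1/53) = 120/53 + L/53)
S(I) = -62/I
1/(G(-34) + S(202)) = 1/((120/53 + (1/53)*(-34)) - 62/202) = 1/((120/53 - 34/53) - 62*1/202) = 1/(86/53 - 31/101) = 1/(7043/5353) = 5353/7043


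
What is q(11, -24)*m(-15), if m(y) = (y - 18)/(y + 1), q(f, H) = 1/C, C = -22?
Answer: -3/28 ≈ -0.10714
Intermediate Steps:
q(f, H) = -1/22 (q(f, H) = 1/(-22) = -1/22)
m(y) = (-18 + y)/(1 + y)
q(11, -24)*m(-15) = -(-18 - 15)/(22*(1 - 15)) = -(-33)/(22*(-14)) = -(-1)*(-33)/308 = -1/22*33/14 = -3/28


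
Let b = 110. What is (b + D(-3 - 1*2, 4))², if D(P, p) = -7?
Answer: 10609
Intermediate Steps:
(b + D(-3 - 1*2, 4))² = (110 - 7)² = 103² = 10609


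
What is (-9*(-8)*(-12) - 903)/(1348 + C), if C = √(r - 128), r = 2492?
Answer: -19209/14635 + 57*√591/29270 ≈ -1.2652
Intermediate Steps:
C = 2*√591 (C = √(2492 - 128) = √2364 = 2*√591 ≈ 48.621)
(-9*(-8)*(-12) - 903)/(1348 + C) = (-9*(-8)*(-12) - 903)/(1348 + 2*√591) = (72*(-12) - 903)/(1348 + 2*√591) = (-864 - 903)/(1348 + 2*√591) = -1767/(1348 + 2*√591)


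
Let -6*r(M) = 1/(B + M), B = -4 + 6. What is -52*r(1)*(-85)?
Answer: -2210/9 ≈ -245.56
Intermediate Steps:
B = 2
r(M) = -1/(6*(2 + M))
-52*r(1)*(-85) = -(-52)/(12 + 6*1)*(-85) = -(-52)/(12 + 6)*(-85) = -(-52)/18*(-85) = -52*(-1/18)*(-85) = (26/9)*(-85) = -2210/9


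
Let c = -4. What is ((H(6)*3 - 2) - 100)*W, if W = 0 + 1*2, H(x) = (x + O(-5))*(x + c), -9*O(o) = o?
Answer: -376/3 ≈ -125.33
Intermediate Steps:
O(o) = -o/9
H(x) = (-4 + x)*(5/9 + x) (H(x) = (x - ⅑*(-5))*(x - 4) = (x + 5/9)*(-4 + x) = (5/9 + x)*(-4 + x) = (-4 + x)*(5/9 + x))
W = 2 (W = 0 + 2 = 2)
((H(6)*3 - 2) - 100)*W = (((-20/9 + 6² - 31/9*6)*3 - 2) - 100)*2 = (((-20/9 + 36 - 62/3)*3 - 2) - 100)*2 = (((118/9)*3 - 2) - 100)*2 = ((118/3 - 2) - 100)*2 = (112/3 - 100)*2 = -188/3*2 = -376/3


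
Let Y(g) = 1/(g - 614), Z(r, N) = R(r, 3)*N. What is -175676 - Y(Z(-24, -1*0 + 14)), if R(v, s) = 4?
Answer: -98027207/558 ≈ -1.7568e+5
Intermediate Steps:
Z(r, N) = 4*N
Y(g) = 1/(-614 + g)
-175676 - Y(Z(-24, -1*0 + 14)) = -175676 - 1/(-614 + 4*(-1*0 + 14)) = -175676 - 1/(-614 + 4*(0 + 14)) = -175676 - 1/(-614 + 4*14) = -175676 - 1/(-614 + 56) = -175676 - 1/(-558) = -175676 - 1*(-1/558) = -175676 + 1/558 = -98027207/558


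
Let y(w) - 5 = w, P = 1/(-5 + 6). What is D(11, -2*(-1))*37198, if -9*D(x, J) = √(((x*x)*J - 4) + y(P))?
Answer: -74396*√61/9 ≈ -64561.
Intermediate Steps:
P = 1 (P = 1/1 = 1)
y(w) = 5 + w
D(x, J) = -√(2 + J*x²)/9 (D(x, J) = -√(((x*x)*J - 4) + (5 + 1))/9 = -√((x²*J - 4) + 6)/9 = -√((J*x² - 4) + 6)/9 = -√((-4 + J*x²) + 6)/9 = -√(2 + J*x²)/9)
D(11, -2*(-1))*37198 = -√(2 - 2*(-1)*11²)/9*37198 = -√(2 + 2*121)/9*37198 = -√(2 + 242)/9*37198 = -2*√61/9*37198 = -74396*√61/9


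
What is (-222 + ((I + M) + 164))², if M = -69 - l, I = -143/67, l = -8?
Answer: 65869456/4489 ≈ 14674.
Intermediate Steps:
I = -143/67 (I = -143*1/67 = -143/67 ≈ -2.1343)
M = -61 (M = -69 - 1*(-8) = -69 + 8 = -61)
(-222 + ((I + M) + 164))² = (-222 + ((-143/67 - 61) + 164))² = (-222 + (-4230/67 + 164))² = (-222 + 6758/67)² = (-8116/67)² = 65869456/4489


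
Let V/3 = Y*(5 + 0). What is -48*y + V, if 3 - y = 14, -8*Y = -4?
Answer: 1071/2 ≈ 535.50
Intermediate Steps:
Y = ½ (Y = -⅛*(-4) = ½ ≈ 0.50000)
y = -11 (y = 3 - 1*14 = 3 - 14 = -11)
V = 15/2 (V = 3*((5 + 0)/2) = 3*((½)*5) = 3*(5/2) = 15/2 ≈ 7.5000)
-48*y + V = -48*(-11) + 15/2 = 528 + 15/2 = 1071/2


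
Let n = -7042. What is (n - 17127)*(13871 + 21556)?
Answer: -856235163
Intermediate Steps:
(n - 17127)*(13871 + 21556) = (-7042 - 17127)*(13871 + 21556) = -24169*35427 = -856235163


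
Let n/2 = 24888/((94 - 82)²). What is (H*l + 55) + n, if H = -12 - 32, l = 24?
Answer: -1966/3 ≈ -655.33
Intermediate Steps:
H = -44
n = 1037/3 (n = 2*(24888/((94 - 82)²)) = 2*(24888/(12²)) = 2*(24888/144) = 2*(24888*(1/144)) = 2*(1037/6) = 1037/3 ≈ 345.67)
(H*l + 55) + n = (-44*24 + 55) + 1037/3 = (-1056 + 55) + 1037/3 = -1001 + 1037/3 = -1966/3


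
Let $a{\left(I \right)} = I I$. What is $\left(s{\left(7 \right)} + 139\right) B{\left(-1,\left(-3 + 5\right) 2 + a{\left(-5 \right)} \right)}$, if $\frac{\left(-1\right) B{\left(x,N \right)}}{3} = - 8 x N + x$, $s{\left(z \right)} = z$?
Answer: $-101178$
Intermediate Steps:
$a{\left(I \right)} = I^{2}$
$B{\left(x,N \right)} = - 3 x + 24 N x$ ($B{\left(x,N \right)} = - 3 \left(- 8 x N + x\right) = - 3 \left(- 8 N x + x\right) = - 3 \left(x - 8 N x\right) = - 3 x + 24 N x$)
$\left(s{\left(7 \right)} + 139\right) B{\left(-1,\left(-3 + 5\right) 2 + a{\left(-5 \right)} \right)} = \left(7 + 139\right) 3 \left(-1\right) \left(-1 + 8 \left(\left(-3 + 5\right) 2 + \left(-5\right)^{2}\right)\right) = 146 \cdot 3 \left(-1\right) \left(-1 + 8 \left(2 \cdot 2 + 25\right)\right) = 146 \cdot 3 \left(-1\right) \left(-1 + 8 \left(4 + 25\right)\right) = 146 \cdot 3 \left(-1\right) \left(-1 + 8 \cdot 29\right) = 146 \cdot 3 \left(-1\right) \left(-1 + 232\right) = 146 \cdot 3 \left(-1\right) 231 = 146 \left(-693\right) = -101178$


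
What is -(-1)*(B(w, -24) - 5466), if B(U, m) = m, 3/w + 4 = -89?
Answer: -5490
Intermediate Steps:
w = -1/31 (w = 3/(-4 - 89) = 3/(-93) = 3*(-1/93) = -1/31 ≈ -0.032258)
-(-1)*(B(w, -24) - 5466) = -(-1)*(-24 - 5466) = -(-1)*(-5490) = -1*5490 = -5490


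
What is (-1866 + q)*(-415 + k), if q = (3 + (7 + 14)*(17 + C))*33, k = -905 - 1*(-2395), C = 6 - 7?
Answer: 10020075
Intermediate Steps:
C = -1
k = 1490 (k = -905 + 2395 = 1490)
q = 11187 (q = (3 + (7 + 14)*(17 - 1))*33 = (3 + 21*16)*33 = (3 + 336)*33 = 339*33 = 11187)
(-1866 + q)*(-415 + k) = (-1866 + 11187)*(-415 + 1490) = 9321*1075 = 10020075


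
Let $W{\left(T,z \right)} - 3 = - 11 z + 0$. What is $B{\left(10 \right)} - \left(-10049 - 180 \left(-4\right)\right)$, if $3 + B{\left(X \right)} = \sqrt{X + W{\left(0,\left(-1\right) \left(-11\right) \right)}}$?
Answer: $9326 + 6 i \sqrt{3} \approx 9326.0 + 10.392 i$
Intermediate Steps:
$W{\left(T,z \right)} = 3 - 11 z$ ($W{\left(T,z \right)} = 3 + \left(- 11 z + 0\right) = 3 - 11 z$)
$B{\left(X \right)} = -3 + \sqrt{-118 + X}$ ($B{\left(X \right)} = -3 + \sqrt{X + \left(3 - 11 \left(\left(-1\right) \left(-11\right)\right)\right)} = -3 + \sqrt{X + \left(3 - 121\right)} = -3 + \sqrt{X - 118} = -3 + \sqrt{-118 + X}$)
$B{\left(10 \right)} - \left(-10049 - 180 \left(-4\right)\right) = \left(-3 + \sqrt{-118 + 10}\right) - \left(-10049 - 180 \left(-4\right)\right) = \left(-3 + \sqrt{-108}\right) - \left(-10049 - -720\right) = \left(-3 + 6 i \sqrt{3}\right) - \left(-10049 + 720\right) = \left(-3 + 6 i \sqrt{3}\right) - -9329 = \left(-3 + 6 i \sqrt{3}\right) + 9329 = 9326 + 6 i \sqrt{3}$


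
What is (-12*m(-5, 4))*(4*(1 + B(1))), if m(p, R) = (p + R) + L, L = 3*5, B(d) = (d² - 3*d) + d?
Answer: 0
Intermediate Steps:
B(d) = d² - 2*d
L = 15
m(p, R) = 15 + R + p (m(p, R) = (p + R) + 15 = (R + p) + 15 = 15 + R + p)
(-12*m(-5, 4))*(4*(1 + B(1))) = (-12*(15 + 4 - 5))*(4*(1 + 1*(-2 + 1))) = (-12*14)*(4*(1 + 1*(-1))) = -672*(1 - 1) = -672*0 = -168*0 = 0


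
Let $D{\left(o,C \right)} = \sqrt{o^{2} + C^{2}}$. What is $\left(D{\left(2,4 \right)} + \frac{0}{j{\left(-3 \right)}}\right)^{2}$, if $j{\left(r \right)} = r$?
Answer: $20$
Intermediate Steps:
$D{\left(o,C \right)} = \sqrt{C^{2} + o^{2}}$
$\left(D{\left(2,4 \right)} + \frac{0}{j{\left(-3 \right)}}\right)^{2} = \left(\sqrt{4^{2} + 2^{2}} + \frac{0}{-3}\right)^{2} = \left(\sqrt{16 + 4} + 0 \left(- \frac{1}{3}\right)\right)^{2} = \left(\sqrt{20} + 0\right)^{2} = \left(2 \sqrt{5} + 0\right)^{2} = \left(2 \sqrt{5}\right)^{2} = 20$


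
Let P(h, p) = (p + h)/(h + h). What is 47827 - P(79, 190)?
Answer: 7556397/158 ≈ 47825.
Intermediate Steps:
P(h, p) = (h + p)/(2*h) (P(h, p) = (h + p)/((2*h)) = (h + p)*(1/(2*h)) = (h + p)/(2*h))
47827 - P(79, 190) = 47827 - (79 + 190)/(2*79) = 47827 - 269/(2*79) = 47827 - 1*269/158 = 47827 - 269/158 = 7556397/158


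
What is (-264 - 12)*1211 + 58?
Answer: -334178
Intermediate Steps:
(-264 - 12)*1211 + 58 = -276*1211 + 58 = -334236 + 58 = -334178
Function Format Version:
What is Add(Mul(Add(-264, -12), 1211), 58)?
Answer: -334178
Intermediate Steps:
Add(Mul(Add(-264, -12), 1211), 58) = Add(Mul(-276, 1211), 58) = Add(-334236, 58) = -334178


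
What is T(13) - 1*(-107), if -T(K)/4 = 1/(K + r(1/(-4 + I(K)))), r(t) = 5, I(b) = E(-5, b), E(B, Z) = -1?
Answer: 961/9 ≈ 106.78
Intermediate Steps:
I(b) = -1
T(K) = -4/(5 + K) (T(K) = -4/(K + 5) = -4/(5 + K))
T(13) - 1*(-107) = -4/(5 + 13) - 1*(-107) = -4/18 + 107 = -4*1/18 + 107 = -2/9 + 107 = 961/9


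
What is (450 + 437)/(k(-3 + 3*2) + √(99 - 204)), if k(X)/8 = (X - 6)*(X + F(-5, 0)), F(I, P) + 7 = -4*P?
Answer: 28384/3107 - 887*I*√105/9321 ≈ 9.1355 - 0.97511*I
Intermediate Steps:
F(I, P) = -7 - 4*P
k(X) = 8*(-7 + X)*(-6 + X) (k(X) = 8*((X - 6)*(X + (-7 - 4*0))) = 8*((-6 + X)*(X + (-7 + 0))) = 8*((-6 + X)*(X - 7)) = 8*((-6 + X)*(-7 + X)) = 8*((-7 + X)*(-6 + X)) = 8*(-7 + X)*(-6 + X))
(450 + 437)/(k(-3 + 3*2) + √(99 - 204)) = (450 + 437)/((336 - 104*(-3 + 3*2) + 8*(-3 + 3*2)²) + √(99 - 204)) = 887/((336 - 104*(-3 + 6) + 8*(-3 + 6)²) + √(-105)) = 887/((336 - 104*3 + 8*3²) + I*√105) = 887/((336 - 312 + 8*9) + I*√105) = 887/((336 - 312 + 72) + I*√105) = 887/(96 + I*√105)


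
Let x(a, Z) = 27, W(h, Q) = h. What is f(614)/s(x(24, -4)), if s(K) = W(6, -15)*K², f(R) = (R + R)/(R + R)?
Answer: 1/4374 ≈ 0.00022862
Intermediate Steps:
f(R) = 1 (f(R) = (2*R)/((2*R)) = (2*R)*(1/(2*R)) = 1)
s(K) = 6*K²
f(614)/s(x(24, -4)) = 1/(6*27²) = 1/(6*729) = 1/4374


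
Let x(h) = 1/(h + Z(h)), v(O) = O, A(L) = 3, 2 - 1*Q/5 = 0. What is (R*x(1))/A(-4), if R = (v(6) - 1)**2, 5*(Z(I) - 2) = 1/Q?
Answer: 1250/453 ≈ 2.7594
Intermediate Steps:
Q = 10 (Q = 10 - 5*0 = 10 + 0 = 10)
Z(I) = 101/50 (Z(I) = 2 + (1/5)/10 = 2 + (1/5)*(1/10) = 2 + 1/50 = 101/50)
x(h) = 1/(101/50 + h) (x(h) = 1/(h + 101/50) = 1/(101/50 + h))
R = 25 (R = (6 - 1)**2 = 5**2 = 25)
(R*x(1))/A(-4) = (25*(50/(101 + 50*1)))/3 = (25*(50/(101 + 50)))*(1/3) = (25*(50/151))*(1/3) = (1250/151)*(1/3) = 1250/453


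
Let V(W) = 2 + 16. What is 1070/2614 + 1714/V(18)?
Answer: 1124914/11763 ≈ 95.632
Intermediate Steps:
V(W) = 18
1070/2614 + 1714/V(18) = 1070/2614 + 1714/18 = 1070*(1/2614) + 1714*(1/18) = 535/1307 + 857/9 = 1124914/11763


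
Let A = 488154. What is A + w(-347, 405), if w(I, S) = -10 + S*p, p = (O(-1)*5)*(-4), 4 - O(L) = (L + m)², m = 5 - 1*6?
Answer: 488144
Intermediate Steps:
m = -1 (m = 5 - 6 = -1)
O(L) = 4 - (-1 + L)² (O(L) = 4 - (L - 1)² = 4 - (-1 + L)²)
p = 0 (p = ((4 - (-1 - 1)²)*5)*(-4) = ((4 - 1*(-2)²)*5)*(-4) = ((4 - 1*4)*5)*(-4) = ((4 - 4)*5)*(-4) = (0*5)*(-4) = 0*(-4) = 0)
w(I, S) = -10 (w(I, S) = -10 + S*0 = -10 + 0 = -10)
A + w(-347, 405) = 488154 - 10 = 488144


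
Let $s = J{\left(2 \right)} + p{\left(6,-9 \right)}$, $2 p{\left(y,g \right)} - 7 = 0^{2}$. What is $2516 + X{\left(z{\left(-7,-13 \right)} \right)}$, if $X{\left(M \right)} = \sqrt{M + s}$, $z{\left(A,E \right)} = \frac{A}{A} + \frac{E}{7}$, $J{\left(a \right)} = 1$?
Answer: $2516 + \frac{\sqrt{714}}{14} \approx 2517.9$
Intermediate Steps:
$p{\left(y,g \right)} = \frac{7}{2}$ ($p{\left(y,g \right)} = \frac{7}{2} + \frac{0^{2}}{2} = \frac{7}{2} + \frac{1}{2} \cdot 0 = \frac{7}{2} + 0 = \frac{7}{2}$)
$s = \frac{9}{2}$ ($s = 1 + \frac{7}{2} = \frac{9}{2} \approx 4.5$)
$z{\left(A,E \right)} = 1 + \frac{E}{7}$ ($z{\left(A,E \right)} = 1 + E \frac{1}{7} = 1 + \frac{E}{7}$)
$X{\left(M \right)} = \sqrt{\frac{9}{2} + M}$ ($X{\left(M \right)} = \sqrt{M + \frac{9}{2}} = \sqrt{\frac{9}{2} + M}$)
$2516 + X{\left(z{\left(-7,-13 \right)} \right)} = 2516 + \frac{\sqrt{18 + 4 \left(1 + \frac{1}{7} \left(-13\right)\right)}}{2} = 2516 + \frac{\sqrt{18 + 4 \left(1 - \frac{13}{7}\right)}}{2} = 2516 + \frac{\sqrt{18 + 4 \left(- \frac{6}{7}\right)}}{2} = 2516 + \frac{\sqrt{18 - \frac{24}{7}}}{2} = 2516 + \frac{\sqrt{\frac{102}{7}}}{2} = 2516 + \frac{\frac{1}{7} \sqrt{714}}{2} = 2516 + \frac{\sqrt{714}}{14}$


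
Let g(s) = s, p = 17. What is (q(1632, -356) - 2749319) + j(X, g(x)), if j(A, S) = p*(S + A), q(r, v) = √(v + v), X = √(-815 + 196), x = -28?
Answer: -2749795 + 2*I*√178 + 17*I*√619 ≈ -2.7498e+6 + 449.64*I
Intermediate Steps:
X = I*√619 (X = √(-619) = I*√619 ≈ 24.88*I)
q(r, v) = √2*√v (q(r, v) = √(2*v) = √2*√v)
j(A, S) = 17*A + 17*S (j(A, S) = 17*(S + A) = 17*(A + S) = 17*A + 17*S)
(q(1632, -356) - 2749319) + j(X, g(x)) = (√2*√(-356) - 2749319) + (17*(I*√619) + 17*(-28)) = (√2*(2*I*√89) - 2749319) + (17*I*√619 - 476) = (2*I*√178 - 2749319) + (-476 + 17*I*√619) = (-2749319 + 2*I*√178) + (-476 + 17*I*√619) = -2749795 + 2*I*√178 + 17*I*√619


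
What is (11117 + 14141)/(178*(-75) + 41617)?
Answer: 25258/28267 ≈ 0.89355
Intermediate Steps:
(11117 + 14141)/(178*(-75) + 41617) = 25258/(-13350 + 41617) = 25258/28267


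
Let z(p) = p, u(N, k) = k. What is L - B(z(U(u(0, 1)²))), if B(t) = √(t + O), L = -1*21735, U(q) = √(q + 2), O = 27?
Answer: -21735 - √(27 + √3) ≈ -21740.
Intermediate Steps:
U(q) = √(2 + q)
L = -21735
B(t) = √(27 + t) (B(t) = √(t + 27) = √(27 + t))
L - B(z(U(u(0, 1)²))) = -21735 - √(27 + √(2 + 1²)) = -21735 - √(27 + √(2 + 1)) = -21735 - √(27 + √3)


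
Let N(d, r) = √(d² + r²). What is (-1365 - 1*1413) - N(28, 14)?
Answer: -2778 - 14*√5 ≈ -2809.3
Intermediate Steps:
(-1365 - 1*1413) - N(28, 14) = (-1365 - 1*1413) - √(28² + 14²) = (-1365 - 1413) - √(784 + 196) = -2778 - √980 = -2778 - 14*√5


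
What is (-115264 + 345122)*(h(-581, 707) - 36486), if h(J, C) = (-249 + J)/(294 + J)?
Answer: -2406763127416/287 ≈ -8.3859e+9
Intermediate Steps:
h(J, C) = (-249 + J)/(294 + J)
(-115264 + 345122)*(h(-581, 707) - 36486) = (-115264 + 345122)*((-249 - 581)/(294 - 581) - 36486) = 229858*(-830/(-287) - 36486) = 229858*(-1/287*(-830) - 36486) = 229858*(830/287 - 36486) = 229858*(-10470652/287) = -2406763127416/287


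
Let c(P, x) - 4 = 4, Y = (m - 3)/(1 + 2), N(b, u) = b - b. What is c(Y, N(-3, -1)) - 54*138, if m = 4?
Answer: -7444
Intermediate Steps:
N(b, u) = 0
Y = ⅓ (Y = (4 - 3)/(1 + 2) = 1/3 = 1*(⅓) = ⅓ ≈ 0.33333)
c(P, x) = 8 (c(P, x) = 4 + 4 = 8)
c(Y, N(-3, -1)) - 54*138 = 8 - 54*138 = 8 - 7452 = -7444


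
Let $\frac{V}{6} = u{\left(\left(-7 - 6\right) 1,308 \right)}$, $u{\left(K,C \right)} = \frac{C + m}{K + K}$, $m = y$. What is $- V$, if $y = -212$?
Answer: $\frac{288}{13} \approx 22.154$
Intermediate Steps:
$m = -212$
$u{\left(K,C \right)} = \frac{-212 + C}{2 K}$ ($u{\left(K,C \right)} = \frac{C - 212}{K + K} = \frac{-212 + C}{2 K}$)
$V = - \frac{288}{13}$ ($V = 6 \frac{-212 + 308}{2 \left(-7 - 6\right) 1} = 6 \cdot \frac{1}{2} \frac{1}{\left(-13\right) 1} \cdot 96 = 6 \cdot \frac{1}{2} \frac{1}{-13} \cdot 96 = 6 \cdot \frac{1}{2} \left(- \frac{1}{13}\right) 96 = 6 \left(- \frac{48}{13}\right) = - \frac{288}{13} \approx -22.154$)
$- V = \left(-1\right) \left(- \frac{288}{13}\right) = \frac{288}{13}$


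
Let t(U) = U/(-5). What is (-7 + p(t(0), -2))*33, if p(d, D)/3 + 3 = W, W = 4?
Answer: -132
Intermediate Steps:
t(U) = -U/5 (t(U) = U*(-1/5) = -U/5)
p(d, D) = 3 (p(d, D) = -9 + 3*4 = -9 + 12 = 3)
(-7 + p(t(0), -2))*33 = (-7 + 3)*33 = -4*33 = -132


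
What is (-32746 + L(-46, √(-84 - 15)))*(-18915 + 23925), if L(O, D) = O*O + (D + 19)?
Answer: -153361110 + 15030*I*√11 ≈ -1.5336e+8 + 49849.0*I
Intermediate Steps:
L(O, D) = 19 + D + O² (L(O, D) = O² + (19 + D) = 19 + D + O²)
(-32746 + L(-46, √(-84 - 15)))*(-18915 + 23925) = (-32746 + (19 + √(-84 - 15) + (-46)²))*(-18915 + 23925) = (-32746 + (19 + √(-99) + 2116))*5010 = (-32746 + (19 + 3*I*√11 + 2116))*5010 = (-32746 + (2135 + 3*I*√11))*5010 = (-30611 + 3*I*√11)*5010 = -153361110 + 15030*I*√11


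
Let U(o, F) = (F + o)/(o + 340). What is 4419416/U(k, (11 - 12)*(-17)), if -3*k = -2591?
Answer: 7979255588/1321 ≈ 6.0403e+6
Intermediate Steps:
k = 2591/3 (k = -1/3*(-2591) = 2591/3 ≈ 863.67)
U(o, F) = (F + o)/(340 + o)
4419416/U(k, (11 - 12)*(-17)) = 4419416/((((11 - 12)*(-17) + 2591/3)/(340 + 2591/3))) = 4419416/(((-1*(-17) + 2591/3)/(3611/3))) = 4419416/((3*(17 + 2591/3)/3611)) = 4419416/(((3/3611)*(2642/3))) = 4419416/(2642/3611) = 4419416*(3611/2642) = 7979255588/1321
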